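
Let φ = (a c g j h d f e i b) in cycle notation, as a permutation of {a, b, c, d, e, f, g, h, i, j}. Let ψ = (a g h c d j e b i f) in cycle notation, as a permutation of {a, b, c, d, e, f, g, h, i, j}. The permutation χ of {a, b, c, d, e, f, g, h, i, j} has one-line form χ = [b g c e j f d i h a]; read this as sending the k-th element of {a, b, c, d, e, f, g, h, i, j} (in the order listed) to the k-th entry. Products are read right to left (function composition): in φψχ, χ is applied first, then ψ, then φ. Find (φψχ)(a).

Chase a: χ(a) = b; ψ(b) = i; φ(i) = b. Hence (φψχ)(a) = b.

b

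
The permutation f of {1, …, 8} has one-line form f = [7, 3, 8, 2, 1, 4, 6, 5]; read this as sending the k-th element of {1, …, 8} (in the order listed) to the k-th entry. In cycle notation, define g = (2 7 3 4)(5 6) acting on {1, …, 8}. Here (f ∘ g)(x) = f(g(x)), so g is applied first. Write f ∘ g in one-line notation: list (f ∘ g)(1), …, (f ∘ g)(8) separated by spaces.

7 6 2 3 4 1 8 5

(f ∘ g)(x) = f(g(x)). Computing each image: f(g(1)) = f(1) = 7, f(g(2)) = f(7) = 6, f(g(3)) = f(4) = 2, f(g(4)) = f(2) = 3, f(g(5)) = f(6) = 4, f(g(6)) = f(5) = 1, f(g(7)) = f(3) = 8, f(g(8)) = f(8) = 5.
Hence f ∘ g = [7 6 2 3 4 1 8 5].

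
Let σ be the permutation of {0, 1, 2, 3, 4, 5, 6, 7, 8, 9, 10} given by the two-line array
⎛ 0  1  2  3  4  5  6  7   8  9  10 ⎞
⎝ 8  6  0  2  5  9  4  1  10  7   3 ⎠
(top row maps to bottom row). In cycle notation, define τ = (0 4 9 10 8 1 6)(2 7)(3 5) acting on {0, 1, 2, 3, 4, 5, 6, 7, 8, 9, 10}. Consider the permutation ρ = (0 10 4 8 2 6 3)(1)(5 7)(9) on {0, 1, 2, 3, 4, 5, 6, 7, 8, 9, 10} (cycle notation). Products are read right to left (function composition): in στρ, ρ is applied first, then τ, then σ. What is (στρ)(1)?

Chase 1: ρ(1) = 1; τ(1) = 6; σ(6) = 4. Hence (στρ)(1) = 4.

4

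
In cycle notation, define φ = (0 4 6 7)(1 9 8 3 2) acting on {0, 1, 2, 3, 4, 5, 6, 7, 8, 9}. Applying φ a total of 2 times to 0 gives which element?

6

0 lies in the 4-cycle (0 4 6 7).
Stepping 2 places around the cycle: 0 → 4 → 6.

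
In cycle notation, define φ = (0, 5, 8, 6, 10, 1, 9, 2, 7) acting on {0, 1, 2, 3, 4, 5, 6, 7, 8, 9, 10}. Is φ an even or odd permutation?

even

The cycle lengths are 9, 1, 1.
A cycle is odd iff its length is even; φ has 0 even-length cycles, so sgn(φ) = (−1)^0 and φ is even.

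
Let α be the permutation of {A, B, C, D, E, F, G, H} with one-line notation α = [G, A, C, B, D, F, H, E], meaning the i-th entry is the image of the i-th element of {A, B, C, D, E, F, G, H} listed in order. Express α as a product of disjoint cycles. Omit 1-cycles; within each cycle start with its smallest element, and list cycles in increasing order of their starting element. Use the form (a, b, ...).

Start at A and follow images: A → G → H → E → D → B → A, giving the cycle (A, G, H, E, D, B).
Repeating from the next unused element and collecting all non-trivial cycles gives (A, G, H, E, D, B).

(A, G, H, E, D, B)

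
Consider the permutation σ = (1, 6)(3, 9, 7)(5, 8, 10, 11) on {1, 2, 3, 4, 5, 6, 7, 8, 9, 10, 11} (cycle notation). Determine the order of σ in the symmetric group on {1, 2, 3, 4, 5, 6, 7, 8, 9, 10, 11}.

12

The disjoint cycles have lengths 4, 3, 2, 1, 1.
Since disjoint cycles commute, ord(σ) = lcm(4, 3, 2) = 12.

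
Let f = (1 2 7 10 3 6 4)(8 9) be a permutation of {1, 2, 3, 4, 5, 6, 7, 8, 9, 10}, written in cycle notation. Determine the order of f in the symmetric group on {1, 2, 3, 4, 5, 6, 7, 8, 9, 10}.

14

The cycle type of f is (7, 2, 1).
The order of f is the least common multiple of its cycle lengths: lcm(7, 2) = 14.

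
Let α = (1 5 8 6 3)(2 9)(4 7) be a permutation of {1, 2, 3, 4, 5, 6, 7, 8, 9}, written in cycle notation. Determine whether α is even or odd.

even

The cycle lengths are 5, 2, 2.
A cycle of length ℓ contributes ℓ−1 transpositions, so α is a product of 4 + 1 + 1 = 6 transpositions — even.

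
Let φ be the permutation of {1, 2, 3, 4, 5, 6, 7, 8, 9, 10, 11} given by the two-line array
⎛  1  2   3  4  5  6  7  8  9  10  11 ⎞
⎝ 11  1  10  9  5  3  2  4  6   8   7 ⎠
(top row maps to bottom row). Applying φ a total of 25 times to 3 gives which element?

10

Tracing 3 → 10 → … returns to 3 after 6 steps, so 3 lies in a 6-cycle (3, 10, 8, 4, 9, 6).
On a 6-cycle, φ^6 is the identity, so φ^25 = φ^1 there (25 ≡ 1 mod 6).
Stepping 1 place around the cycle: 3 → 10.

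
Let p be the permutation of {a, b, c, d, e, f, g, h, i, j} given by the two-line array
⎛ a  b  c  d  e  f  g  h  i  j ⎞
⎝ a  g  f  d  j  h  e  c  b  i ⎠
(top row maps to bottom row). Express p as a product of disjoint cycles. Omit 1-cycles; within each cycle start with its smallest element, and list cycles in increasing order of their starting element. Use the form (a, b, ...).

(b, g, e, j, i)(c, f, h)

Iterating p from b gives b → g → e → j → i → b; that is the 5-cycle (b, g, e, j, i).
Continuing from each remaining unvisited element yields (b, g, e, j, i)(c, f, h).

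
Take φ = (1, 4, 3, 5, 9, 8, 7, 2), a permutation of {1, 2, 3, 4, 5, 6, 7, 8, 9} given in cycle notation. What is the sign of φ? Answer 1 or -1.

-1

The cycle lengths are 8, 1.
A cycle is odd iff its length is even; φ has 1 even-length cycle, so sgn(φ) = (−1)^1 and φ is odd.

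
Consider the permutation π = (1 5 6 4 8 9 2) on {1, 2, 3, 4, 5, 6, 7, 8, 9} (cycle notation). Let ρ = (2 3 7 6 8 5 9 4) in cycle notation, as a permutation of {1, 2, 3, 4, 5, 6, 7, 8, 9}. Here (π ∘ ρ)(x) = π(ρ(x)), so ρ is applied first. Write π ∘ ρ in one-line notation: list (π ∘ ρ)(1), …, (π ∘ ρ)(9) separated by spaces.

5 3 7 1 2 9 4 6 8

For each element, apply ρ then π: 1 → 1 → 5; 2 → 3 → 3; 3 → 7 → 7; 4 → 2 → 1; 5 → 9 → 2; 6 → 8 → 9; 7 → 6 → 4; 8 → 5 → 6; 9 → 4 → 8.
So π ∘ ρ in one-line form is 5 3 7 1 2 9 4 6 8.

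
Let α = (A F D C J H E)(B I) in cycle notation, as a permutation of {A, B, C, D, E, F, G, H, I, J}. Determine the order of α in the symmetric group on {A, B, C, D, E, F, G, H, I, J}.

14

The disjoint cycles have lengths 7, 2, 1.
The order is lcm(7, 2) = 14.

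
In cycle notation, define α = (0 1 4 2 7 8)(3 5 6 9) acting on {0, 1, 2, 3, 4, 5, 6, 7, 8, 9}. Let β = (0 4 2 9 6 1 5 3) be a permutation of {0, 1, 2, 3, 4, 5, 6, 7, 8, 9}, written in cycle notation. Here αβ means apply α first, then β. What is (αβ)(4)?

9

(αβ)(4) = β(α(4)). α(4) = 2, then β(2) = 9. So (αβ)(4) = 9.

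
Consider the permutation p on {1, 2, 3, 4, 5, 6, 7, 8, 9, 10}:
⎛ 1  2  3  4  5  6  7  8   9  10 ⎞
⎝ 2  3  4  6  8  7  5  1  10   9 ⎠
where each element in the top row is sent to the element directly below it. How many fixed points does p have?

No element satisfies p(x) = x, so there are 0 fixed points.

0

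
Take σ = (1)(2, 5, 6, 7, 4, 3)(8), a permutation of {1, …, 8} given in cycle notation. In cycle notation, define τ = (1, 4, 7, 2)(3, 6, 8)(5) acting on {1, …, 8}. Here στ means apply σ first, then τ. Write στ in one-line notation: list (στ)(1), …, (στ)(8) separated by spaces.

4 5 1 6 8 2 7 3

For each element, apply σ then τ: 1 → 1 → 4; 2 → 5 → 5; 3 → 2 → 1; 4 → 3 → 6; 5 → 6 → 8; 6 → 7 → 2; 7 → 4 → 7; 8 → 8 → 3.
Collecting the images, στ = [4 5 1 6 8 2 7 3].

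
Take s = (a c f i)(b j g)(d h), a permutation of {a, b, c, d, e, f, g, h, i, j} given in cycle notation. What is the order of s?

The disjoint cycles have lengths 4, 3, 2, 1.
Since disjoint cycles commute, ord(s) = lcm(4, 3, 2) = 12.

12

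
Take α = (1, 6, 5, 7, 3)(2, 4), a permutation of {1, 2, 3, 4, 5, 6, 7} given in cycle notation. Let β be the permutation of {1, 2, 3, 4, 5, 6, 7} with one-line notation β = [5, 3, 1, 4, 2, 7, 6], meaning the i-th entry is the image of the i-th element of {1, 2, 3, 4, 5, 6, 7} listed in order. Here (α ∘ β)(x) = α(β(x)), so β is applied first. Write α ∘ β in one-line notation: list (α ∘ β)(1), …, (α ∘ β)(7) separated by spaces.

7 1 6 2 4 3 5

(α ∘ β)(x) = α(β(x)). Computing each image: α(β(1)) = α(5) = 7, α(β(2)) = α(3) = 1, α(β(3)) = α(1) = 6, α(β(4)) = α(4) = 2, α(β(5)) = α(2) = 4, α(β(6)) = α(7) = 3, α(β(7)) = α(6) = 5.
Hence α ∘ β = [7 1 6 2 4 3 5].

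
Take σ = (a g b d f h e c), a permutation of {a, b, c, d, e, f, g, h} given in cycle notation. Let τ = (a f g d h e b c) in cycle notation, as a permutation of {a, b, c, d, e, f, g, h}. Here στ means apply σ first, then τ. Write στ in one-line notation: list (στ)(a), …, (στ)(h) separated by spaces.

(στ)(x) = τ(σ(x)). Computing each image: τ(σ(a)) = τ(g) = d, τ(σ(b)) = τ(d) = h, τ(σ(c)) = τ(a) = f, τ(σ(d)) = τ(f) = g, τ(σ(e)) = τ(c) = a, τ(σ(f)) = τ(h) = e, τ(σ(g)) = τ(b) = c, τ(σ(h)) = τ(e) = b.
Hence στ = [d h f g a e c b].

d h f g a e c b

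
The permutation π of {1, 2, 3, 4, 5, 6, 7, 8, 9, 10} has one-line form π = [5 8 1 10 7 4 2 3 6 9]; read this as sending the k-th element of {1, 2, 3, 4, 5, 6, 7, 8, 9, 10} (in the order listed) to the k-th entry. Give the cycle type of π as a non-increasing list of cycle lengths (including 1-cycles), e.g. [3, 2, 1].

[6, 4]

The disjoint cycles are (1, 5, 7, 2, 8, 3)(4, 10, 9, 6), with lengths 6, 4 in non-increasing order.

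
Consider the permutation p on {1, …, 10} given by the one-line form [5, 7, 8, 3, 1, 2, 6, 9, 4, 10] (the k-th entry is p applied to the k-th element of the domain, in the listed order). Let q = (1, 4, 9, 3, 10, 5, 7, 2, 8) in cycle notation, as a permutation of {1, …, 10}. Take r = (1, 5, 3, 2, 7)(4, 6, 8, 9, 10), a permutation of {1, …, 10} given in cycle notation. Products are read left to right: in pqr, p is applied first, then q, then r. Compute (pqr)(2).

(pqr)(2) = r(q(p(2))). p(2) = 7, then q(7) = 2, then r(2) = 7, so the result is 7.

7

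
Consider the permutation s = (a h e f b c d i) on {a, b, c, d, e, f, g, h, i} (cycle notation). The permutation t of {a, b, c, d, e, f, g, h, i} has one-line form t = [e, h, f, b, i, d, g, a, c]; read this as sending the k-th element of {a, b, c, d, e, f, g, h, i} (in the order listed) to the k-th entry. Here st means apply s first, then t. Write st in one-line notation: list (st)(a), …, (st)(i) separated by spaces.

Chase each element through s then t: a → h → a; b → c → f; c → d → b; d → i → c; e → f → d; f → b → h; g → g → g; h → e → i; i → a → e.
So st in one-line form is a f b c d h g i e.

a f b c d h g i e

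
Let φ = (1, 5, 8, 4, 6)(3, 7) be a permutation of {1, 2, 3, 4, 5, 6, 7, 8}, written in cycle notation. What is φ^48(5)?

6

5 lies in the 5-cycle (1, 5, 8, 4, 6).
Since the cycle has length 5, φ^48 acts on it the same as φ^3 (48 mod 5 = 3).
Advancing 3 steps from 5: 5 → 8 → 4 → 6.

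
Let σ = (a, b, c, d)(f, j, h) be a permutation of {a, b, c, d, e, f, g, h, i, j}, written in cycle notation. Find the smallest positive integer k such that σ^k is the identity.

12

The cycle type of σ is (4, 3, 1, 1, 1).
The order of σ is the least common multiple of its cycle lengths: lcm(4, 3) = 12.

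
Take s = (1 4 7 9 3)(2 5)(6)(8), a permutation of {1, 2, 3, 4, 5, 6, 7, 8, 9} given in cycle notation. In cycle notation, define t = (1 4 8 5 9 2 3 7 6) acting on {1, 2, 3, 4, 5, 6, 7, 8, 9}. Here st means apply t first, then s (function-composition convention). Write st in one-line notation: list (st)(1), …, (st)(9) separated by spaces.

7 1 9 8 3 4 6 2 5

For each element, apply t then s: 1 → 4 → 7; 2 → 3 → 1; 3 → 7 → 9; 4 → 8 → 8; 5 → 9 → 3; 6 → 1 → 4; 7 → 6 → 6; 8 → 5 → 2; 9 → 2 → 5.
So st in one-line form is 7 1 9 8 3 4 6 2 5.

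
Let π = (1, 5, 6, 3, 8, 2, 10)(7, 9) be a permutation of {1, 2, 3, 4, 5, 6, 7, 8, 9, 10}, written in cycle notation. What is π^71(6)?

6 lies in the 7-cycle (1, 5, 6, 3, 8, 2, 10).
On a 7-cycle, π^7 is the identity, so π^71 = π^1 there (71 ≡ 1 mod 7).
Stepping 1 place around the cycle: 6 → 3.

3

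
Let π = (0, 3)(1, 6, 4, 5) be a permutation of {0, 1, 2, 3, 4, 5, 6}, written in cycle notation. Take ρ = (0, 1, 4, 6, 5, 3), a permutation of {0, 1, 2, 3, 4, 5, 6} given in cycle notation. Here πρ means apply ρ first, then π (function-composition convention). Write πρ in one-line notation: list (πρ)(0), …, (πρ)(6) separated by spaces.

6 5 2 3 4 0 1

(πρ)(x) = π(ρ(x)). Computing each image: π(ρ(0)) = π(1) = 6, π(ρ(1)) = π(4) = 5, π(ρ(2)) = π(2) = 2, π(ρ(3)) = π(0) = 3, π(ρ(4)) = π(6) = 4, π(ρ(5)) = π(3) = 0, π(ρ(6)) = π(5) = 1.
Hence πρ = [6 5 2 3 4 0 1].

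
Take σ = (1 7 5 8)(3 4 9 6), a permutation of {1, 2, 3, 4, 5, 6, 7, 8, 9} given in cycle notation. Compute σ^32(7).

7 lies in the 4-cycle (1 7 5 8).
Since the cycle has length 4, σ^32 acts on it the same as σ^0 (32 mod 4 = 0).
So σ^32(7) = 7.

7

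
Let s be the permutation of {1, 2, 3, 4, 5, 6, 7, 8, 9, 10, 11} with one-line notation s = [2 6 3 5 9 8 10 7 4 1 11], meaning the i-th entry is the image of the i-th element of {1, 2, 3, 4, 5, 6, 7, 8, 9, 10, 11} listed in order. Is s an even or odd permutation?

In disjoint-cycle form the cycle lengths are 6, 3, 1, 1.
A cycle of length ℓ contributes ℓ−1 transpositions, so s is a product of 5 + 2 = 7 transpositions — odd.

odd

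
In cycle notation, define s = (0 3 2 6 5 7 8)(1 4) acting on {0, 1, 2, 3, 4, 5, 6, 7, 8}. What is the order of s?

The disjoint cycles have lengths 7, 2.
Since disjoint cycles commute, ord(s) = lcm(7, 2) = 14.

14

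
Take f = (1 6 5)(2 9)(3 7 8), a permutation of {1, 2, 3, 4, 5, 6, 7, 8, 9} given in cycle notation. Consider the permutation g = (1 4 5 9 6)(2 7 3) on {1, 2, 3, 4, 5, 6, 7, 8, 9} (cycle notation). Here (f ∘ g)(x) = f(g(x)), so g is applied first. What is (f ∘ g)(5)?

2

First apply g: g(5) = 9, then f(9) = 2. Thus (f ∘ g)(5) = 2.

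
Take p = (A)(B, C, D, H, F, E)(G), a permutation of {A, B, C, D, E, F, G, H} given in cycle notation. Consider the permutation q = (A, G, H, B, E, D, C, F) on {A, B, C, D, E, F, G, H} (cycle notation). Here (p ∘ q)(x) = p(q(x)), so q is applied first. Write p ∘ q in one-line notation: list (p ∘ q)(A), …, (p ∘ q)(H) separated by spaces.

G B E D H A F C

(p ∘ q)(x) = p(q(x)). Computing each image: p(q(A)) = p(G) = G, p(q(B)) = p(E) = B, p(q(C)) = p(F) = E, p(q(D)) = p(C) = D, p(q(E)) = p(D) = H, p(q(F)) = p(A) = A, p(q(G)) = p(H) = F, p(q(H)) = p(B) = C.
Hence p ∘ q = [G B E D H A F C].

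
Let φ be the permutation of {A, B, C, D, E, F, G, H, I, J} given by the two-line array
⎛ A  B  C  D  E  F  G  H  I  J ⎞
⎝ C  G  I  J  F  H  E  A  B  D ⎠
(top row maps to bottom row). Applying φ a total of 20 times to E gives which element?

C

Tracing E → F → … returns to E after 8 steps, so E lies in an 8-cycle (A, C, I, B, G, E, F, H).
Since the cycle has length 8, φ^20 acts on it the same as φ^4 (20 mod 8 = 4).
Stepping 4 places around the cycle: E → F → H → A → C.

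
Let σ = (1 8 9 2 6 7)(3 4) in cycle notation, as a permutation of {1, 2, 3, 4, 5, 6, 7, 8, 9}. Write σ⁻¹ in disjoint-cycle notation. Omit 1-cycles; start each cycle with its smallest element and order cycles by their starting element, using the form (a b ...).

If σ sends a → b within a cycle, σ⁻¹ sends b → a; equivalently, reverse each cycle.
After reversing and putting each cycle's least element first, σ⁻¹ = (1 7 6 2 9 8)(3 4).

(1 7 6 2 9 8)(3 4)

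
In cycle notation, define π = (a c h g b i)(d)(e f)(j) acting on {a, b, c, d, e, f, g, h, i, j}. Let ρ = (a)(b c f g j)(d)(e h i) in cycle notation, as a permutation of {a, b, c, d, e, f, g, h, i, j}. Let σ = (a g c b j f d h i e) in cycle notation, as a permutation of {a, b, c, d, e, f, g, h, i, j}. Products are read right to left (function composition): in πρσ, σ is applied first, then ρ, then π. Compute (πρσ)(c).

h

Chase c: σ(c) = b; ρ(b) = c; π(c) = h. Hence (πρσ)(c) = h.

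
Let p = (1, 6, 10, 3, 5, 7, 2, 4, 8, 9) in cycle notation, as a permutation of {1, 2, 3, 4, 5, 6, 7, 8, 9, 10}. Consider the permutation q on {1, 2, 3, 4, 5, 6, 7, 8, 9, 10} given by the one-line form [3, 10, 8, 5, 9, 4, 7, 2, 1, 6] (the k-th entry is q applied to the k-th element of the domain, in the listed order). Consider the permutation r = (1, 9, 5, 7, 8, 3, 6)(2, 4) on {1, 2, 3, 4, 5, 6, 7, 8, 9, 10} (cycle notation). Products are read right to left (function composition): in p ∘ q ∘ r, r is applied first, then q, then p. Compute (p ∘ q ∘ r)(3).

(p ∘ q ∘ r)(3) = p(q(r(3))). r(3) = 6, then q(6) = 4, then p(4) = 8, so the result is 8.

8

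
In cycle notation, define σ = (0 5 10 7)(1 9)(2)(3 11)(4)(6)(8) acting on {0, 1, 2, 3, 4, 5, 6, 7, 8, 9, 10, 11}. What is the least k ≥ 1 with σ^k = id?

The disjoint cycles have lengths 4, 2, 2, 1, 1, 1, 1.
The order is lcm(4, 2, 2) = 4.

4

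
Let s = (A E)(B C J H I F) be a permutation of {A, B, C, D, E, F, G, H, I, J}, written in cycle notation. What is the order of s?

6

The cycle type of s is (6, 2, 1, 1).
The order is lcm(6, 2) = 6.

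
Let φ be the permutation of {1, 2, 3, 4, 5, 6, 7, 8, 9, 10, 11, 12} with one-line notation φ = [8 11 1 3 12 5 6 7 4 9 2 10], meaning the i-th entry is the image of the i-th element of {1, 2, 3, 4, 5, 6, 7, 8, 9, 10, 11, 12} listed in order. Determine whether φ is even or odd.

even

In disjoint-cycle form the cycle lengths are 10, 2.
A cycle of length ℓ contributes ℓ−1 transpositions, so φ is a product of 9 + 1 = 10 transpositions — even.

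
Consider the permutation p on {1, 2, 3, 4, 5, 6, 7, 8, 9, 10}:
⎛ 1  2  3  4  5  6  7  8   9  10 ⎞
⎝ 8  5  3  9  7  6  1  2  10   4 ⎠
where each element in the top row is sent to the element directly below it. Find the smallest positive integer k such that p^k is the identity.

Decomposing into disjoint cycles gives cycle lengths 5, 3, 1, 1.
Since disjoint cycles commute, ord(p) = lcm(5, 3) = 15.

15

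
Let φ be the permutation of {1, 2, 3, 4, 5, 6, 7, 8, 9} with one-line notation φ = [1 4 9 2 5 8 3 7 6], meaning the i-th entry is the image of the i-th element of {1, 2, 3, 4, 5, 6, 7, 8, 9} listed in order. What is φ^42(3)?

Tracing 3 → 9 → … returns to 3 after 5 steps, so 3 lies in a 5-cycle (3 9 6 8 7).
Powers repeat with period 5 on this cycle, and 42 mod 5 = 2, so φ^42(3) = φ^2(3).
Stepping 2 places around the cycle: 3 → 9 → 6.

6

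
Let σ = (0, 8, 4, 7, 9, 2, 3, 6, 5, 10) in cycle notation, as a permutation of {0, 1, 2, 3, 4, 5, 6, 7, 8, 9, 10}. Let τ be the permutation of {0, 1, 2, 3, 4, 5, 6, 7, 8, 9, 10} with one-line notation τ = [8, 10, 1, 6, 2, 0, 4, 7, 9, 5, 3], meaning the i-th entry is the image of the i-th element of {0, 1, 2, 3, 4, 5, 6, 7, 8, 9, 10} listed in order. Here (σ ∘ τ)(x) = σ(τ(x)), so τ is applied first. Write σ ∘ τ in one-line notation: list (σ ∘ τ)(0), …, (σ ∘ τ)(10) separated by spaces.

4 0 1 5 3 8 7 9 2 10 6

(σ ∘ τ)(x) = σ(τ(x)). Computing each image: σ(τ(0)) = σ(8) = 4, σ(τ(1)) = σ(10) = 0, σ(τ(2)) = σ(1) = 1, σ(τ(3)) = σ(6) = 5, σ(τ(4)) = σ(2) = 3, σ(τ(5)) = σ(0) = 8, σ(τ(6)) = σ(4) = 7, σ(τ(7)) = σ(7) = 9, σ(τ(8)) = σ(9) = 2, σ(τ(9)) = σ(5) = 10, σ(τ(10)) = σ(3) = 6.
Hence σ ∘ τ = [4 0 1 5 3 8 7 9 2 10 6].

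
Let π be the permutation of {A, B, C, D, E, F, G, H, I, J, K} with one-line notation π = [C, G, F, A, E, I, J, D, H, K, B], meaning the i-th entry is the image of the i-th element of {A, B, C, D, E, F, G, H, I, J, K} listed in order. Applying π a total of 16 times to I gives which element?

C

Tracing I → H → … returns to I after 6 steps, so I lies in a 6-cycle (A C F I H D).
Since the cycle has length 6, π^16 acts on it the same as π^4 (16 mod 6 = 4).
Advancing 4 steps from I: I → H → D → A → C.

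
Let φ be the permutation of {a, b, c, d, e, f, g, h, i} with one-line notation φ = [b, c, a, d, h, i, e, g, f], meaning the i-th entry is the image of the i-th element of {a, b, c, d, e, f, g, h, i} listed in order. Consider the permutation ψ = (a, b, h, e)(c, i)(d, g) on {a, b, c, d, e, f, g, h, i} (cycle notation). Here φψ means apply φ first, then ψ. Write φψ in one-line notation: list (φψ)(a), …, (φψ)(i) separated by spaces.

h i b g e c a d f

Chase each element through φ then ψ: a → b → h; b → c → i; c → a → b; d → d → g; e → h → e; f → i → c; g → e → a; h → g → d; i → f → f.
Collecting the images, φψ = [h i b g e c a d f].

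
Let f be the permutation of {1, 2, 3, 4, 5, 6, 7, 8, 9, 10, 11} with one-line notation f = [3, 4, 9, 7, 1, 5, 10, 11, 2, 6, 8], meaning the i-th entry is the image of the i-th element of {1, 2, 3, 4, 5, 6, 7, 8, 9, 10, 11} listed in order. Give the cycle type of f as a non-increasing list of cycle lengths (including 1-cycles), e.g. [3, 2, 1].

The disjoint cycles are (1, 3, 9, 2, 4, 7, 10, 6, 5)(8, 11), with lengths 9, 2 in non-increasing order.

[9, 2]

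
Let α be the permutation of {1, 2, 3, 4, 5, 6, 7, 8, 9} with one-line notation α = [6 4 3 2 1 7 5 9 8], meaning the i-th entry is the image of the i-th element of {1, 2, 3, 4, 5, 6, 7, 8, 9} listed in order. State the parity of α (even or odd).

odd

In disjoint-cycle form the cycle lengths are 4, 2, 2, 1.
A cycle of length ℓ contributes ℓ−1 transpositions, so α is a product of 3 + 1 + 1 = 5 transpositions — odd.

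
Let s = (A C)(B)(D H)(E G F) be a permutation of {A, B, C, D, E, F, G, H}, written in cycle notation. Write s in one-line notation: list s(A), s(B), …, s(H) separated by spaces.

Image by image: A→C, B→B, C→A, D→H, E→G, F→E, G→F, H→D.
Listing these in domain order gives C B A H G E F D.

C B A H G E F D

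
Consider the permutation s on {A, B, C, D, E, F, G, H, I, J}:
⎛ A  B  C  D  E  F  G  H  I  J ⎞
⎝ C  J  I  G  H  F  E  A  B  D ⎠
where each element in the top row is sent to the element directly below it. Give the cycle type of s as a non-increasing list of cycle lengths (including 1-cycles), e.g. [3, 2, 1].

[9, 1]

The disjoint cycles are (A C I B J D G E H)(F), with lengths 9, 1 in non-increasing order.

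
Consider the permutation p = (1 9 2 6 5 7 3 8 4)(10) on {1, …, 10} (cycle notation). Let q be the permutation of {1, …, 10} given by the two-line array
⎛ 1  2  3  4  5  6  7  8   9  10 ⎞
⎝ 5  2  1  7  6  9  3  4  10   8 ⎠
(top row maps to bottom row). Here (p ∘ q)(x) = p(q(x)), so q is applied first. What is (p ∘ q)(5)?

First apply q: q(5) = 6, then p(6) = 5. Thus (p ∘ q)(5) = 5.

5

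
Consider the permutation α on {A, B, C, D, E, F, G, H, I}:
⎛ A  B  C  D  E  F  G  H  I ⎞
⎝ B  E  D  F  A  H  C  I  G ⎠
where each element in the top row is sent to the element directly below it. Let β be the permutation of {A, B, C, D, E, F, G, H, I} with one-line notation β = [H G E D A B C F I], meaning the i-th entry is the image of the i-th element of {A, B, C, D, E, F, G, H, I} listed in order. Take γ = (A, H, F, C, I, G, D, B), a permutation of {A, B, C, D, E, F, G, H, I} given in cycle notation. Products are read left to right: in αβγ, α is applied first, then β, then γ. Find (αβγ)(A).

Chase A: α(A) = B; β(B) = G; γ(G) = D. Hence (αβγ)(A) = D.

D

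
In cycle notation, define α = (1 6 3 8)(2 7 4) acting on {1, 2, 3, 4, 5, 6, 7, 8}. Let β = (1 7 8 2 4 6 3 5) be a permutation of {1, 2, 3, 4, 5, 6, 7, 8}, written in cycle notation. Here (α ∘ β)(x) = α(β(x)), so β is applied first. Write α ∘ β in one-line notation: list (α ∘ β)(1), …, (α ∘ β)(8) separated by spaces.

(α ∘ β)(x) = α(β(x)). Computing each image: α(β(1)) = α(7) = 4, α(β(2)) = α(4) = 2, α(β(3)) = α(5) = 5, α(β(4)) = α(6) = 3, α(β(5)) = α(1) = 6, α(β(6)) = α(3) = 8, α(β(7)) = α(8) = 1, α(β(8)) = α(2) = 7.
Hence α ∘ β = [4 2 5 3 6 8 1 7].

4 2 5 3 6 8 1 7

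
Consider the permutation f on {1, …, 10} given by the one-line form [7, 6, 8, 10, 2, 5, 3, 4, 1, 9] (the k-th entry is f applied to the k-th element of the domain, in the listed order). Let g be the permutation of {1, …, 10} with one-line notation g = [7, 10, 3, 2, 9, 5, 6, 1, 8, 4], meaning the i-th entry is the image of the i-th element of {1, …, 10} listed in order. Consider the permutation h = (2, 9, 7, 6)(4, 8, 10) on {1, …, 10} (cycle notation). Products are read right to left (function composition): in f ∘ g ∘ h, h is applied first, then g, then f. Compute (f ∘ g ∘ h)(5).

Chase 5: h(5) = 5; g(5) = 9; f(9) = 1. Hence (f ∘ g ∘ h)(5) = 1.

1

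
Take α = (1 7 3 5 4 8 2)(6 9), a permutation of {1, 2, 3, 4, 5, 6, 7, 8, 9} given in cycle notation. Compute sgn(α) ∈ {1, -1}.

-1

The cycle lengths are 7, 2.
A cycle of length ℓ contributes ℓ−1 transpositions, so α is a product of 6 + 1 = 7 transpositions — odd.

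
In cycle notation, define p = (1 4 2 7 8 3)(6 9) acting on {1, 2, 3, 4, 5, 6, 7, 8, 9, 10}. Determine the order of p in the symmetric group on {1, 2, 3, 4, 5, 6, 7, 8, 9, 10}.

6

The cycle type of p is (6, 2, 1, 1).
The order of p is the least common multiple of its cycle lengths: lcm(6, 2) = 6.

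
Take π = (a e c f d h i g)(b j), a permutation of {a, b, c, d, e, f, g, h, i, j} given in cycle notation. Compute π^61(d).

d lies in the 8-cycle (a e c f d h i g).
On an 8-cycle, π^8 is the identity, so π^61 = π^5 there (61 ≡ 5 mod 8).
Stepping 5 places around the cycle: d → h → i → g → a → e.

e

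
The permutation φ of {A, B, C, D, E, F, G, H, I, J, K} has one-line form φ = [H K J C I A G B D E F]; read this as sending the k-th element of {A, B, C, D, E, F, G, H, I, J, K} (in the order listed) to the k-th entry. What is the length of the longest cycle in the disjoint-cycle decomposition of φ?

Decomposing into disjoint cycles gives (A, H, B, K, F)(C, J, E, I, D); the longest has length 5.

5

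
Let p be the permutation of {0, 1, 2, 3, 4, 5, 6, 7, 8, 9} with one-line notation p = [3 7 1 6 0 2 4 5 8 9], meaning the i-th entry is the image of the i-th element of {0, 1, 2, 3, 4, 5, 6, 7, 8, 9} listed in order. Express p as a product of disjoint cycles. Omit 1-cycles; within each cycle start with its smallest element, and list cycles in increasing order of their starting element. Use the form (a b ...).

Iterating p from 0 gives 0 → 3 → 6 → 4 → 0; that is the 4-cycle (0 3 6 4).
Repeating from the next unused element and collecting all non-trivial cycles gives (0 3 6 4)(1 7 5 2).

(0 3 6 4)(1 7 5 2)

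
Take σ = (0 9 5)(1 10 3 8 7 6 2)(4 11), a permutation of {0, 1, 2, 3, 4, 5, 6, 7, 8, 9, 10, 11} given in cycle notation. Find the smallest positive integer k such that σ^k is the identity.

42

The disjoint cycles have lengths 7, 3, 2.
The order is lcm(7, 3, 2) = 42.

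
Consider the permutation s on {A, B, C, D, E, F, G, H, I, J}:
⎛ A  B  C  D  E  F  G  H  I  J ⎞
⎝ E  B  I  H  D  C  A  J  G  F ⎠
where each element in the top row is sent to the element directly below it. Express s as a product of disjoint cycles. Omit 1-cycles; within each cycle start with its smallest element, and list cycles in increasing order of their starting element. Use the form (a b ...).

(A E D H J F C I G)

From A: A → E → D → H → J → F → C → I → G → A, closing the cycle (A E D H J F C I G).
Repeating from the next unused element and collecting all non-trivial cycles gives (A E D H J F C I G).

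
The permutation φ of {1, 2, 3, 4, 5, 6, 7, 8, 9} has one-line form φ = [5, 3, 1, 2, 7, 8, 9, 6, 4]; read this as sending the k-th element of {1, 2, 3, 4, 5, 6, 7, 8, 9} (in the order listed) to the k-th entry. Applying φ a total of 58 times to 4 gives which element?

Tracing 4 → 2 → … returns to 4 after 7 steps, so 4 lies in a 7-cycle (1, 5, 7, 9, 4, 2, 3).
On a 7-cycle, φ^7 is the identity, so φ^58 = φ^2 there (58 ≡ 2 mod 7).
Advancing 2 steps from 4: 4 → 2 → 3.

3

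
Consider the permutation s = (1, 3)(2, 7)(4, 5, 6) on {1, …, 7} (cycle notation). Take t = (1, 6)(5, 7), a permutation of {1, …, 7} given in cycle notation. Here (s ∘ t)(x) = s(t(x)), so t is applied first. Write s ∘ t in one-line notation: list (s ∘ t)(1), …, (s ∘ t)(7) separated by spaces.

4 7 1 5 2 3 6

Chase each element through t then s: 1 → 6 → 4; 2 → 2 → 7; 3 → 3 → 1; 4 → 4 → 5; 5 → 7 → 2; 6 → 1 → 3; 7 → 5 → 6.
Collecting the images, s ∘ t = [4 7 1 5 2 3 6].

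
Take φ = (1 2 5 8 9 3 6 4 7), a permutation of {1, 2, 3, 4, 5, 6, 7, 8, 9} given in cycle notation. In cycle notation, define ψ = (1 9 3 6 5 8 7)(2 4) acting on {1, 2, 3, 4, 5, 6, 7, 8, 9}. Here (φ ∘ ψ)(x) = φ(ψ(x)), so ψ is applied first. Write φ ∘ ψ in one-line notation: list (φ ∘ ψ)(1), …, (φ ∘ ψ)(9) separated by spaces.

3 7 4 5 9 8 2 1 6

(φ ∘ ψ)(x) = φ(ψ(x)). Computing each image: φ(ψ(1)) = φ(9) = 3, φ(ψ(2)) = φ(4) = 7, φ(ψ(3)) = φ(6) = 4, φ(ψ(4)) = φ(2) = 5, φ(ψ(5)) = φ(8) = 9, φ(ψ(6)) = φ(5) = 8, φ(ψ(7)) = φ(1) = 2, φ(ψ(8)) = φ(7) = 1, φ(ψ(9)) = φ(3) = 6.
Hence φ ∘ ψ = [3 7 4 5 9 8 2 1 6].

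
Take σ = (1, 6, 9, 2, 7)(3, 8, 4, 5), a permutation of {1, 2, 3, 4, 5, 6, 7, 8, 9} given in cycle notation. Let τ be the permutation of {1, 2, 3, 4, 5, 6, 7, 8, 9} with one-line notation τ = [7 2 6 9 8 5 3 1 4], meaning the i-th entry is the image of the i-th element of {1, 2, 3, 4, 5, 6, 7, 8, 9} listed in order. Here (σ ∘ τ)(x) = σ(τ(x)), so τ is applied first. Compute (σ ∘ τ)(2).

τ(2) = 2, then σ(2) = 7; composing gives (σ ∘ τ)(2) = 7.

7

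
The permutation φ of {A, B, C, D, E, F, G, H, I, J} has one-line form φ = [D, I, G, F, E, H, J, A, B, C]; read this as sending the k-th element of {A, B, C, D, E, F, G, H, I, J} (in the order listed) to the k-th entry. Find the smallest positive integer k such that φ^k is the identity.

12

Decomposing into disjoint cycles gives cycle lengths 4, 3, 2, 1.
The order is lcm(4, 3, 2) = 12.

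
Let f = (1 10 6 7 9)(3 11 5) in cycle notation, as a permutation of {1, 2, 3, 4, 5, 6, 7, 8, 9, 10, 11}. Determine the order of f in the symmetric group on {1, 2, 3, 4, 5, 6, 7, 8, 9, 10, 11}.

The disjoint cycles have lengths 5, 3, 1, 1, 1.
The order of f is the least common multiple of its cycle lengths: lcm(5, 3) = 15.

15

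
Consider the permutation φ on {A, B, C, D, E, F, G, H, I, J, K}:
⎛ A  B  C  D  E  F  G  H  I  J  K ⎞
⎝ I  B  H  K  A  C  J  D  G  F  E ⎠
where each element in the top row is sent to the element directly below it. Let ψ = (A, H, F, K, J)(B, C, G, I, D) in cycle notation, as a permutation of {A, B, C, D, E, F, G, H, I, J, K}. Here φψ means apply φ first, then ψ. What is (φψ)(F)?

(φψ)(F) = ψ(φ(F)). φ(F) = C, then ψ(C) = G. So (φψ)(F) = G.

G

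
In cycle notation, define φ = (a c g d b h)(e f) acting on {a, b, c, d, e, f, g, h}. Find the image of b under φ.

h

Within (a c g d b h), b ↦ h.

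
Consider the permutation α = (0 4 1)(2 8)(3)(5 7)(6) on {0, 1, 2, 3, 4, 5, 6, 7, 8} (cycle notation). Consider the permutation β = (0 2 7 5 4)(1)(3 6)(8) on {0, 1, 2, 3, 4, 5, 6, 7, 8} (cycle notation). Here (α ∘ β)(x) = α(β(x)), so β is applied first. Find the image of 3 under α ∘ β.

β(3) = 6, then α(6) = 6; composing gives (α ∘ β)(3) = 6.

6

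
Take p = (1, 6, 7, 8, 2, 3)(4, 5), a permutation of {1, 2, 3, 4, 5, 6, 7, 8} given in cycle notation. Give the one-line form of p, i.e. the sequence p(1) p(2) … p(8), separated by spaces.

6 3 1 5 4 7 8 2

Image by image: 1↦6, 2↦3, 3↦1, 4↦5, 5↦4, 6↦7, 7↦8, 8↦2.
So the one-line form is 6 3 1 5 4 7 8 2.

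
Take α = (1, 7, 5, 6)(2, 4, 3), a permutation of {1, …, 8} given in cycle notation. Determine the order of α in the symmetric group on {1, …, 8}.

12

The disjoint cycles have lengths 4, 3, 1.
The order is lcm(4, 3) = 12.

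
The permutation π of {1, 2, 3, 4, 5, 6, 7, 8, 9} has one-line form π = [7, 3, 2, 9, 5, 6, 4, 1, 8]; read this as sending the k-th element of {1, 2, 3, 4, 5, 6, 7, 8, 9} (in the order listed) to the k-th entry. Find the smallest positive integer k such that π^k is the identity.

10

The disjoint-cycle form of π has cycle lengths 5, 2, 1, 1.
The order is lcm(5, 2) = 10.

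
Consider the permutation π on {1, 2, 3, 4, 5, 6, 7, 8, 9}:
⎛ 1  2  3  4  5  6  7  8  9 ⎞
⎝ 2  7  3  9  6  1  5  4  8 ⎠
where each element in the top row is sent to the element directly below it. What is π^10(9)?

8

Tracing 9 → 8 → … returns to 9 after 3 steps, so 9 lies in a 3-cycle (4, 9, 8).
On a 3-cycle, π^3 is the identity, so π^10 = π^1 there (10 ≡ 1 mod 3).
Stepping 1 place around the cycle: 9 → 8.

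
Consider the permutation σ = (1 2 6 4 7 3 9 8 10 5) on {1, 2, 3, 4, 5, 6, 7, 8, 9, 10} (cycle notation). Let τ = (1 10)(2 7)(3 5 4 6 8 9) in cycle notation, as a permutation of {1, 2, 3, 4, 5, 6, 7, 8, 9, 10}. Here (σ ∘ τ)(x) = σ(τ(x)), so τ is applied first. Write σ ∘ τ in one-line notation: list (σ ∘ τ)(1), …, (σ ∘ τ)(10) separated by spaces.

Chase each element through τ then σ: 1 → 10 → 5; 2 → 7 → 3; 3 → 5 → 1; 4 → 6 → 4; 5 → 4 → 7; 6 → 8 → 10; 7 → 2 → 6; 8 → 9 → 8; 9 → 3 → 9; 10 → 1 → 2.
So σ ∘ τ in one-line form is 5 3 1 4 7 10 6 8 9 2.

5 3 1 4 7 10 6 8 9 2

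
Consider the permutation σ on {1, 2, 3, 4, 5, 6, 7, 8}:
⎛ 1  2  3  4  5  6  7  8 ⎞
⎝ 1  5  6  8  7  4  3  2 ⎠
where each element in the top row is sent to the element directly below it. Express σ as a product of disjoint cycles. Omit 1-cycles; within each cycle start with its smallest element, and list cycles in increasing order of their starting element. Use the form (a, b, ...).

Iterating σ from 2 gives 2 → 5 → 7 → 3 → 6 → 4 → 8 → 2; that is the 7-cycle (2, 5, 7, 3, 6, 4, 8).
Repeating from the next unused element and collecting all non-trivial cycles gives (2, 5, 7, 3, 6, 4, 8).

(2, 5, 7, 3, 6, 4, 8)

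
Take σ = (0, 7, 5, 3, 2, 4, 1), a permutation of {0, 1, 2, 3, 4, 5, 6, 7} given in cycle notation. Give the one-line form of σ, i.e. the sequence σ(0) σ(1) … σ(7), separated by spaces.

7 0 4 2 1 3 6 5

Image by image: 0→7, 1→0, 2→4, 3→2, 4→1, 5→3, 6→6, 7→5.
Listing these in domain order gives 7 0 4 2 1 3 6 5.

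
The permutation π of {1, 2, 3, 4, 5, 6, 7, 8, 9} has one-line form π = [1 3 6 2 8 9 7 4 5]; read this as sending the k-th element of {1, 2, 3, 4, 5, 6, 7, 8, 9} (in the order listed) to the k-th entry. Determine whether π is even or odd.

In disjoint-cycle form the cycle lengths are 7, 1, 1.
A cycle is odd iff its length is even; π has 0 even-length cycles, so sgn(π) = (−1)^0 and π is even.

even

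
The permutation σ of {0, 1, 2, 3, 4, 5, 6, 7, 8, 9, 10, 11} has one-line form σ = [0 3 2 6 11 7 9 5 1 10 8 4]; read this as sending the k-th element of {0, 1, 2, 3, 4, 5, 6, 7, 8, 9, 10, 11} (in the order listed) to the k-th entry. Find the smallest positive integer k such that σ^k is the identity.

The disjoint-cycle form of σ has cycle lengths 6, 2, 2, 1, 1.
The order is lcm(6, 2, 2) = 6.

6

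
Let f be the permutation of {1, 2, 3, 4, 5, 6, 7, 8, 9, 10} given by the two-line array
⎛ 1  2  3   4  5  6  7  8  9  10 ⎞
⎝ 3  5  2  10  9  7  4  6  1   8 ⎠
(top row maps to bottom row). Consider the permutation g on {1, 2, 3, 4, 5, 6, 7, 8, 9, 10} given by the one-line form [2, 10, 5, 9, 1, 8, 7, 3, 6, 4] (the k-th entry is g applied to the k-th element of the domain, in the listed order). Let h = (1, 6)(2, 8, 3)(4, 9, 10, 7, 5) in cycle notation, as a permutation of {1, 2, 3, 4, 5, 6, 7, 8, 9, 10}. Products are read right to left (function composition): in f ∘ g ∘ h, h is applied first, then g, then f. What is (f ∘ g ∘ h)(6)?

(f ∘ g ∘ h)(6) = f(g(h(6))). h(6) = 1, then g(1) = 2, then f(2) = 5, so the result is 5.

5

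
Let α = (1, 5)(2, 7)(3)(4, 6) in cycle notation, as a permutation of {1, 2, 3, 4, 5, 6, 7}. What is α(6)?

4

Within (4, 6), 6 ↦ 4.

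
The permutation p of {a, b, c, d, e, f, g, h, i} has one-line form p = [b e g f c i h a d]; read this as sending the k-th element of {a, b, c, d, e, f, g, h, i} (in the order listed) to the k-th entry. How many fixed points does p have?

No element satisfies p(x) = x, so there are 0 fixed points.

0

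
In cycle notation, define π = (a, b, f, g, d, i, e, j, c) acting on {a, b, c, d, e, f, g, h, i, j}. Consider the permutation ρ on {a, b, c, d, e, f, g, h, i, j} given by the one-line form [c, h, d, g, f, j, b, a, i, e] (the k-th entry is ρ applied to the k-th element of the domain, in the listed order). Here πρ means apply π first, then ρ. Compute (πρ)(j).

π(j) = c, then ρ(c) = d; composing gives (πρ)(j) = d.

d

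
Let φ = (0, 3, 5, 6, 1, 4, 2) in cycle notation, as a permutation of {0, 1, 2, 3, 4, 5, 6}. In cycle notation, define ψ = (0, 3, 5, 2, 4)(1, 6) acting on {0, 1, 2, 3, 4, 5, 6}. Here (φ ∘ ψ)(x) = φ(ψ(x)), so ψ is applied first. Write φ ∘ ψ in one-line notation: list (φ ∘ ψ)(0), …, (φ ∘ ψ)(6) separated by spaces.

5 1 2 6 3 0 4

(φ ∘ ψ)(x) = φ(ψ(x)). Computing each image: φ(ψ(0)) = φ(3) = 5, φ(ψ(1)) = φ(6) = 1, φ(ψ(2)) = φ(4) = 2, φ(ψ(3)) = φ(5) = 6, φ(ψ(4)) = φ(0) = 3, φ(ψ(5)) = φ(2) = 0, φ(ψ(6)) = φ(1) = 4.
Hence φ ∘ ψ = [5 1 2 6 3 0 4].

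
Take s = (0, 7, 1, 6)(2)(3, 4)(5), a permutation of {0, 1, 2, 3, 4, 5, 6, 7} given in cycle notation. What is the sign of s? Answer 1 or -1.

The cycle lengths are 4, 2, 1, 1.
A cycle is odd iff its length is even; s has 2 even-length cycles, so sgn(s) = (−1)^2 and s is even.

1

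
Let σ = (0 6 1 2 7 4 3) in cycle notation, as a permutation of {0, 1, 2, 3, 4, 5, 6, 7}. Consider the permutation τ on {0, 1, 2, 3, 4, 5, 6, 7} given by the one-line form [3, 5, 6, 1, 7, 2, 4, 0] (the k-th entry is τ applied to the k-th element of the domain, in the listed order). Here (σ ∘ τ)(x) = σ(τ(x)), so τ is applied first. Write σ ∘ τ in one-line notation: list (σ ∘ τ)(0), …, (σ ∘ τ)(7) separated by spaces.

0 5 1 2 4 7 3 6

Chase each element through τ then σ: 0 → 3 → 0; 1 → 5 → 5; 2 → 6 → 1; 3 → 1 → 2; 4 → 7 → 4; 5 → 2 → 7; 6 → 4 → 3; 7 → 0 → 6.
So σ ∘ τ in one-line form is 0 5 1 2 4 7 3 6.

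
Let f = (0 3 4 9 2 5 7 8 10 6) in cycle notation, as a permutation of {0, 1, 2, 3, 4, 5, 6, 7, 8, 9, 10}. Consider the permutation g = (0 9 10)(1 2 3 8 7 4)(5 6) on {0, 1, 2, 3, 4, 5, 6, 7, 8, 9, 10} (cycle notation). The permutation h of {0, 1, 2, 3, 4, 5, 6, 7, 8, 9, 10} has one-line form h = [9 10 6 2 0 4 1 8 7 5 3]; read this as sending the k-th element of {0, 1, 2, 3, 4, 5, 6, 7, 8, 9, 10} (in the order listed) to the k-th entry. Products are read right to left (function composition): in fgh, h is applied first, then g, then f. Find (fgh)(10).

10

Chase 10: h(10) = 3; g(3) = 8; f(8) = 10. Hence (fgh)(10) = 10.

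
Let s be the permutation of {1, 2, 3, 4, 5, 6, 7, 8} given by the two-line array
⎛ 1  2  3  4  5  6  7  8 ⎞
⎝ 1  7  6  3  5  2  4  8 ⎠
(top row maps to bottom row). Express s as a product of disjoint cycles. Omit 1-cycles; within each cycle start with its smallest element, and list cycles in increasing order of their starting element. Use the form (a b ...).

(2 7 4 3 6)

Start at 2 and follow images: 2 → 7 → 4 → 3 → 6 → 2, giving the cycle (2 7 4 3 6).
Continuing from each remaining unvisited element yields (2 7 4 3 6).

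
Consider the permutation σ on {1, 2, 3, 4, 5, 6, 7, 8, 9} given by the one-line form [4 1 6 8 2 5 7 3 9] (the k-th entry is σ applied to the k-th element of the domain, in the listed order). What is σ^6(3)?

Tracing 3 → 6 → … returns to 3 after 7 steps, so 3 lies in a 7-cycle (1, 4, 8, 3, 6, 5, 2).
Stepping 6 places around the cycle: 3 → 6 → 5 → 2 → 1 → 4 → 8.

8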